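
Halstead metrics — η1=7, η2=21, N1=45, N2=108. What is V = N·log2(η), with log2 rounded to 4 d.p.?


Formula: V = N * log2(η), where N = N1 + N2 and η = η1 + η2
η = 7 + 21 = 28
N = 45 + 108 = 153
log2(28) ≈ 4.8074
V = 153 * 4.8074 = 735.53

735.53


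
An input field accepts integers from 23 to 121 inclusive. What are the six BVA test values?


Range: [23, 121]
Boundaries: just below min, min, min+1, max-1, max, just above max
Values: [22, 23, 24, 120, 121, 122]

[22, 23, 24, 120, 121, 122]


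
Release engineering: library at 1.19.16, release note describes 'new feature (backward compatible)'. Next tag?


Current: 1.19.16
Change category: 'new feature (backward compatible)' → minor bump
SemVer rule: minor bump → increment MINOR, reset PATCH to 0 (MAJOR unchanged)
New: 1.20.0

1.20.0


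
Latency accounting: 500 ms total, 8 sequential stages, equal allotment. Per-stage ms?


Formula: per_stage = total_budget / stages
per_stage = 500 / 8
per_stage = 62.5 ms

62.5 ms


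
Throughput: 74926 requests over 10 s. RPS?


Formula: throughput = requests / seconds
throughput = 74926 / 10
throughput = 7492.6 requests/second

7492.6 requests/second


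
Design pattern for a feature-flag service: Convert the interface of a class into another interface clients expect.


This matches the Adapter pattern

Adapter


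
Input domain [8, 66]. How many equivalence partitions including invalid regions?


Valid range: [8, 66]
Class 1: x < 8 — invalid
Class 2: 8 ≤ x ≤ 66 — valid
Class 3: x > 66 — invalid
Total equivalence classes: 3

3 equivalence classes


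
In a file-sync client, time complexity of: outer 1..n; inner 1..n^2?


Reasoning: n times n^2
Complexity: O(n^3)

O(n^3)


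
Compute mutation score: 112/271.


Mutation score = killed / total * 100
Mutation score = 112 / 271 * 100
Mutation score = 41.33%

41.33%


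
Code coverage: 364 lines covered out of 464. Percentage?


Coverage = covered / total * 100
Coverage = 364 / 464 * 100
Coverage = 78.45%

78.45%


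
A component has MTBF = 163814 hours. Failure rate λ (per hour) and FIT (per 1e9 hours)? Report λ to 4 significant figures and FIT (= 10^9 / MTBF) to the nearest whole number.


Formula: λ = 1 / MTBF; FIT = λ × 1e9 = 1e9 / MTBF
λ = 1 / 163814 ≈ 6.104e-06 failures/hour
FIT = 1e9 / 163814 ≈ 6104 failures per 1e9 hours (nearest whole number)

λ = 6.104e-06 /h, FIT = 6104


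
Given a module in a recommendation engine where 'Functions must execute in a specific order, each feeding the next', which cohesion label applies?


Reasoning: Output of one is input to next
Type: Sequential cohesion

Sequential cohesion


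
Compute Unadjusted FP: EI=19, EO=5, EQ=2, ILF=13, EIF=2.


UFP = EI*4 + EO*5 + EQ*4 + ILF*10 + EIF*7
UFP = 19*4 + 5*5 + 2*4 + 13*10 + 2*7
UFP = 76 + 25 + 8 + 130 + 14
UFP = 253

253


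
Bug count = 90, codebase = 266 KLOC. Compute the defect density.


Defect density = defects / KLOC
Defect density = 90 / 266
Defect density = 0.338 defects/KLOC

0.338 defects/KLOC


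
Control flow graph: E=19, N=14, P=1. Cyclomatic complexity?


Formula: V(G) = E - N + 2P
V(G) = 19 - 14 + 2*1
V(G) = 5 + 2
V(G) = 7

7


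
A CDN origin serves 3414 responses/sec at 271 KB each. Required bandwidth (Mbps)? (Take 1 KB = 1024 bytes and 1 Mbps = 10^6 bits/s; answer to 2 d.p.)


Formula: Mbps = payload_bytes * RPS * 8 / 1e6
Payload per request = 271 KB = 271 * 1024 = 277504 bytes
Total bytes/sec = 277504 * 3414 = 947398656
Total bits/sec = 947398656 * 8 = 7579189248
Mbps = 7579189248 / 1e6 = 7579.19

7579.19 Mbps


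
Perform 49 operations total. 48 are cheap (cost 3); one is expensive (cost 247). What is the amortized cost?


Formula: Amortized cost = Total cost / Operations
Total cost = (48 * 3) + (1 * 247)
Total cost = 144 + 247 = 391
Amortized = 391 / 49 = 7.9796

7.9796


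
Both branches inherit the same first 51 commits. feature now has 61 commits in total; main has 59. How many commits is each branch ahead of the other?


Common ancestor: commit #51
feature commits after divergence: 61 - 51 = 10
main commits after divergence: 59 - 51 = 8
feature is 10 commits ahead of main
main is 8 commits ahead of feature

feature ahead: 10, main ahead: 8


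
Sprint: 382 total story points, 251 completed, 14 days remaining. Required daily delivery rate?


Formula: Required rate = Remaining points / Days left
Remaining = 382 - 251 = 131 points
Required rate = 131 / 14 = 9.36 points/day

9.36 points/day


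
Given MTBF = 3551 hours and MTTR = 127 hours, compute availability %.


Availability = MTBF / (MTBF + MTTR)
Availability = 3551 / (3551 + 127)
Availability = 3551 / 3678
Availability = 96.547%

96.547%


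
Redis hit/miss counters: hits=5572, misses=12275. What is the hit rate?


Formula: hit rate = hits / (hits + misses) * 100
hit rate = 5572 / (5572 + 12275) * 100
hit rate = 5572 / 17847 * 100
hit rate = 31.22%

31.22%


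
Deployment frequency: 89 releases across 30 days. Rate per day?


Formula: deployments per day = releases / days
= 89 / 30
= 2.967 deploys/day
(equivalently, 20.77 deploys/week)

2.967 deploys/day


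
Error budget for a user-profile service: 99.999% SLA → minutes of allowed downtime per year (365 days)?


Formula: allowed downtime = period * (100 - SLA) / 100
Period (year (365 days)) = 525600 minutes
Unavailability fraction = (100 - 99.999) / 100
Allowed downtime = 525600 * (100 - 99.999) / 100
Allowed downtime = 5.256 minutes

5.256 minutes


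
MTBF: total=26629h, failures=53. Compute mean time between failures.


Formula: MTBF = Total operating time / Number of failures
MTBF = 26629 / 53
MTBF = 502.43 hours

502.43 hours


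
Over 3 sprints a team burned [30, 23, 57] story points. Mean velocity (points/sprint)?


Formula: Avg velocity = Total points / Number of sprints
Points: [30, 23, 57]
Sum = 30 + 23 + 57 = 110
Avg velocity = 110 / 3 = 36.67 points/sprint

36.67 points/sprint


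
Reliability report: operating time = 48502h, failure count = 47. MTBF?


Formula: MTBF = Total operating time / Number of failures
MTBF = 48502 / 47
MTBF = 1031.96 hours

1031.96 hours


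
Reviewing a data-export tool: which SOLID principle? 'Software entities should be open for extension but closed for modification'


This describes the Open/Closed Principle (OCP)

Open/Closed Principle (OCP)


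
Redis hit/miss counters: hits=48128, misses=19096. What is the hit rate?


Formula: hit rate = hits / (hits + misses) * 100
hit rate = 48128 / (48128 + 19096) * 100
hit rate = 48128 / 67224 * 100
hit rate = 71.59%

71.59%


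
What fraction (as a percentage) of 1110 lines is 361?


Coverage = covered / total * 100
Coverage = 361 / 1110 * 100
Coverage = 32.52%

32.52%


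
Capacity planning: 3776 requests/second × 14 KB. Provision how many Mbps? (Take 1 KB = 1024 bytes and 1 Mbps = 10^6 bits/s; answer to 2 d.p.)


Formula: Mbps = payload_bytes * RPS * 8 / 1e6
Payload per request = 14 KB = 14 * 1024 = 14336 bytes
Total bytes/sec = 14336 * 3776 = 54132736
Total bits/sec = 54132736 * 8 = 433061888
Mbps = 433061888 / 1e6 = 433.06

433.06 Mbps


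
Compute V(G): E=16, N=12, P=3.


Formula: V(G) = E - N + 2P
V(G) = 16 - 12 + 2*3
V(G) = 4 + 6
V(G) = 10

10


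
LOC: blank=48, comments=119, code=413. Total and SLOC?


Total LOC = blank + comment + code
Total LOC = 48 + 119 + 413 = 580
SLOC (source only) = code = 413

Total LOC: 580, SLOC: 413


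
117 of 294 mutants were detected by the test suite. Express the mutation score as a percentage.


Mutation score = killed / total * 100
Mutation score = 117 / 294 * 100
Mutation score = 39.8%

39.8%


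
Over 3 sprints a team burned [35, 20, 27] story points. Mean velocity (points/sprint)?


Formula: Avg velocity = Total points / Number of sprints
Points: [35, 20, 27]
Sum = 35 + 20 + 27 = 82
Avg velocity = 82 / 3 = 27.33 points/sprint

27.33 points/sprint


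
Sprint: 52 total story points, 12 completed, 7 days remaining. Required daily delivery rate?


Formula: Required rate = Remaining points / Days left
Remaining = 52 - 12 = 40 points
Required rate = 40 / 7 = 5.71 points/day

5.71 points/day


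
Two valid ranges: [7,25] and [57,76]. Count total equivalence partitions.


Valid ranges: [7,25] and [57,76]
Class 1: x < 7 — invalid
Class 2: 7 ≤ x ≤ 25 — valid
Class 3: 25 < x < 57 — invalid (gap between ranges)
Class 4: 57 ≤ x ≤ 76 — valid
Class 5: x > 76 — invalid
Total equivalence classes: 5

5 equivalence classes


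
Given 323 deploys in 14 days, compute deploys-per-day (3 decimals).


Formula: deployments per day = releases / days
= 323 / 14
= 23.071 deploys/day
(equivalently, 161.5 deploys/week)

23.071 deploys/day


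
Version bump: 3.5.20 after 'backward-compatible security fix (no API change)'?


Current: 3.5.20
Change category: 'backward-compatible security fix (no API change)' → patch bump
SemVer rule: patch bump → increment PATCH (MAJOR and MINOR unchanged)
New: 3.5.21

3.5.21


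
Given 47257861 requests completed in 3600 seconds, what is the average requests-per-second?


Formula: throughput = requests / seconds
throughput = 47257861 / 3600
throughput = 13127.18 requests/second

13127.18 requests/second


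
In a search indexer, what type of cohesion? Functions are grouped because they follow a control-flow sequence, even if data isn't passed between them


Reasoning: Grouped by order of execution within a routine, not by data flow
Type: Procedural cohesion

Procedural cohesion


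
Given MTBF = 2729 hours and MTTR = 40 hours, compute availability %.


Availability = MTBF / (MTBF + MTTR)
Availability = 2729 / (2729 + 40)
Availability = 2729 / 2769
Availability = 98.5554%

98.5554%


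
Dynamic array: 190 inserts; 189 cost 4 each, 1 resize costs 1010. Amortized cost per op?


Formula: Amortized cost = Total cost / Operations
Total cost = (189 * 4) + (1 * 1010)
Total cost = 756 + 1010 = 1766
Amortized = 1766 / 190 = 9.2947

9.2947


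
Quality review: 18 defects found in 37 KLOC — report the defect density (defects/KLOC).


Defect density = defects / KLOC
Defect density = 18 / 37
Defect density = 0.486 defects/KLOC

0.486 defects/KLOC


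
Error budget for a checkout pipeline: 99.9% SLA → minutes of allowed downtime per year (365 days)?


Formula: allowed downtime = period * (100 - SLA) / 100
Period (year (365 days)) = 525600 minutes
Unavailability fraction = (100 - 99.9) / 100
Allowed downtime = 525600 * (100 - 99.9) / 100
Allowed downtime = 525.6 minutes

525.6 minutes


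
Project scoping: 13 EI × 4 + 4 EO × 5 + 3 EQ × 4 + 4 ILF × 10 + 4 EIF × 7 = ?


UFP = EI*4 + EO*5 + EQ*4 + ILF*10 + EIF*7
UFP = 13*4 + 4*5 + 3*4 + 4*10 + 4*7
UFP = 52 + 20 + 12 + 40 + 28
UFP = 152

152


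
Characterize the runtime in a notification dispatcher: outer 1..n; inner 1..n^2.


Reasoning: n times n^2
Complexity: O(n^3)

O(n^3)


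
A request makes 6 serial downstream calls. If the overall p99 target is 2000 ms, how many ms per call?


Formula: per_stage = total_budget / stages
per_stage = 2000 / 6
per_stage = 333.33 ms

333.33 ms


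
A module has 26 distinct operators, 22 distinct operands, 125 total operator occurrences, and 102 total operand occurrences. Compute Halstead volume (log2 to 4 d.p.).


Formula: V = N * log2(η), where N = N1 + N2 and η = η1 + η2
η = 26 + 22 = 48
N = 125 + 102 = 227
log2(48) ≈ 5.5850
V = 227 * 5.5850 = 1267.80

1267.80


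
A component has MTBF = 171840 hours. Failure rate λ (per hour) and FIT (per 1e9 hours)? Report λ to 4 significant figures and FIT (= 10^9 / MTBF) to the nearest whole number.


Formula: λ = 1 / MTBF; FIT = λ × 1e9 = 1e9 / MTBF
λ = 1 / 171840 ≈ 5.819e-06 failures/hour
FIT = 1e9 / 171840 ≈ 5819 failures per 1e9 hours (nearest whole number)

λ = 5.819e-06 /h, FIT = 5819


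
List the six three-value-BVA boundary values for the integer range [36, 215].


Range: [36, 215]
Boundaries: just below min, min, min+1, max-1, max, just above max
Values: [35, 36, 37, 214, 215, 216]

[35, 36, 37, 214, 215, 216]


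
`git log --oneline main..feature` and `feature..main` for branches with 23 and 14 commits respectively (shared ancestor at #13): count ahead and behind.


Common ancestor: commit #13
feature commits after divergence: 23 - 13 = 10
main commits after divergence: 14 - 13 = 1
feature is 10 commits ahead of main
main is 1 commits ahead of feature

feature ahead: 10, main ahead: 1


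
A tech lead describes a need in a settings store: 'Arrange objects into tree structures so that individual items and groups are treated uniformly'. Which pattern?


This matches the Composite pattern

Composite


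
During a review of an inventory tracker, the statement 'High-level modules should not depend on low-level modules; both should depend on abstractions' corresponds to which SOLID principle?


This describes the Dependency Inversion Principle (DIP)

Dependency Inversion Principle (DIP)


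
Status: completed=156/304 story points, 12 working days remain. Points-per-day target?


Formula: Required rate = Remaining points / Days left
Remaining = 304 - 156 = 148 points
Required rate = 148 / 12 = 12.33 points/day

12.33 points/day


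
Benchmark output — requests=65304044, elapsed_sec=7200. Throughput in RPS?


Formula: throughput = requests / seconds
throughput = 65304044 / 7200
throughput = 9070.01 requests/second

9070.01 requests/second


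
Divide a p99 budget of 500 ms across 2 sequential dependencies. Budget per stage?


Formula: per_stage = total_budget / stages
per_stage = 500 / 2
per_stage = 250.0 ms

250.0 ms


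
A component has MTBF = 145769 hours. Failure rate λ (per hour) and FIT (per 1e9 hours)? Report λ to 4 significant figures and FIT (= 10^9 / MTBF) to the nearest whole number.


Formula: λ = 1 / MTBF; FIT = λ × 1e9 = 1e9 / MTBF
λ = 1 / 145769 ≈ 6.860e-06 failures/hour
FIT = 1e9 / 145769 ≈ 6860 failures per 1e9 hours (nearest whole number)

λ = 6.860e-06 /h, FIT = 6860


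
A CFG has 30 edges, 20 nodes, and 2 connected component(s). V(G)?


Formula: V(G) = E - N + 2P
V(G) = 30 - 20 + 2*2
V(G) = 10 + 4
V(G) = 14

14


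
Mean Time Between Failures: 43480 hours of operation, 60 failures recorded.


Formula: MTBF = Total operating time / Number of failures
MTBF = 43480 / 60
MTBF = 724.67 hours

724.67 hours


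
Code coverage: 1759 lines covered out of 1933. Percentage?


Coverage = covered / total * 100
Coverage = 1759 / 1933 * 100
Coverage = 91.0%

91.0%


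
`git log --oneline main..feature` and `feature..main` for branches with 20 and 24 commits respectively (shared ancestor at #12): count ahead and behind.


Common ancestor: commit #12
feature commits after divergence: 20 - 12 = 8
main commits after divergence: 24 - 12 = 12
feature is 8 commits ahead of main
main is 12 commits ahead of feature

feature ahead: 8, main ahead: 12


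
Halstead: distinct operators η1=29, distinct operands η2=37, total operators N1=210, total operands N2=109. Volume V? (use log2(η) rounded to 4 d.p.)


Formula: V = N * log2(η), where N = N1 + N2 and η = η1 + η2
η = 29 + 37 = 66
N = 210 + 109 = 319
log2(66) ≈ 6.0444
V = 319 * 6.0444 = 1928.16

1928.16


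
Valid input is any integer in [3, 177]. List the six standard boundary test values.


Range: [3, 177]
Boundaries: just below min, min, min+1, max-1, max, just above max
Values: [2, 3, 4, 176, 177, 178]

[2, 3, 4, 176, 177, 178]


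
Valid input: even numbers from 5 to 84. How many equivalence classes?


Constraint: even integers in [5, 84]
Class 1: x < 5 — out-of-range invalid
Class 2: x in [5,84] but odd — wrong type invalid
Class 3: x in [5,84] and even — valid
Class 4: x > 84 — out-of-range invalid
Total equivalence classes: 4

4 equivalence classes


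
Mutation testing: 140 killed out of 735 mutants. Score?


Mutation score = killed / total * 100
Mutation score = 140 / 735 * 100
Mutation score = 19.05%

19.05%


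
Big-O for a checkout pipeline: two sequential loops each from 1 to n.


Reasoning: sequential dominates: O(n) + O(n) = O(n)
Complexity: O(n)

O(n)


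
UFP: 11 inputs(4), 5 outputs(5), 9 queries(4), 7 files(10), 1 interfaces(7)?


UFP = EI*4 + EO*5 + EQ*4 + ILF*10 + EIF*7
UFP = 11*4 + 5*5 + 9*4 + 7*10 + 1*7
UFP = 44 + 25 + 36 + 70 + 7
UFP = 182

182


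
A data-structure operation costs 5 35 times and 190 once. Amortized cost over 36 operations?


Formula: Amortized cost = Total cost / Operations
Total cost = (35 * 5) + (1 * 190)
Total cost = 175 + 190 = 365
Amortized = 365 / 36 = 10.1389

10.1389


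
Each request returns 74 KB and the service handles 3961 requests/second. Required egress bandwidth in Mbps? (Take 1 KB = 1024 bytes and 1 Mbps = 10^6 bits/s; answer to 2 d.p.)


Formula: Mbps = payload_bytes * RPS * 8 / 1e6
Payload per request = 74 KB = 74 * 1024 = 75776 bytes
Total bytes/sec = 75776 * 3961 = 300148736
Total bits/sec = 300148736 * 8 = 2401189888
Mbps = 2401189888 / 1e6 = 2401.19

2401.19 Mbps


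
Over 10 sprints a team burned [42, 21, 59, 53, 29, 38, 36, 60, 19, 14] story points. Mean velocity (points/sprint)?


Formula: Avg velocity = Total points / Number of sprints
Points: [42, 21, 59, 53, 29, 38, 36, 60, 19, 14]
Sum = 42 + 21 + 59 + 53 + 29 + 38 + 36 + 60 + 19 + 14 = 371
Avg velocity = 371 / 10 = 37.1 points/sprint

37.1 points/sprint


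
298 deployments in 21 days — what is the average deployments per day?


Formula: deployments per day = releases / days
= 298 / 21
= 14.19 deploys/day
(equivalently, 99.33 deploys/week)

14.19 deploys/day


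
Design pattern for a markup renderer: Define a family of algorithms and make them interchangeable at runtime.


This matches the Strategy pattern

Strategy


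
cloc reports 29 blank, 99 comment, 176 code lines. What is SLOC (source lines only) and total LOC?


Total LOC = blank + comment + code
Total LOC = 29 + 99 + 176 = 304
SLOC (source only) = code = 176

Total LOC: 304, SLOC: 176


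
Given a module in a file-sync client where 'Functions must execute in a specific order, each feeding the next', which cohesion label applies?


Reasoning: Output of one is input to next
Type: Sequential cohesion

Sequential cohesion


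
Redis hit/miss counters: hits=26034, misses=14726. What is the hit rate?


Formula: hit rate = hits / (hits + misses) * 100
hit rate = 26034 / (26034 + 14726) * 100
hit rate = 26034 / 40760 * 100
hit rate = 63.87%

63.87%


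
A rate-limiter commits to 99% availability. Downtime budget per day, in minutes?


Formula: allowed downtime = period * (100 - SLA) / 100
Period (day) = 1440 minutes
Unavailability fraction = (100 - 99.0) / 100
Allowed downtime = 1440 * (100 - 99.0) / 100
Allowed downtime = 14.4 minutes

14.4 minutes


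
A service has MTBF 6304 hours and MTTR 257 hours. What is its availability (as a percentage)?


Availability = MTBF / (MTBF + MTTR)
Availability = 6304 / (6304 + 257)
Availability = 6304 / 6561
Availability = 96.0829%

96.0829%


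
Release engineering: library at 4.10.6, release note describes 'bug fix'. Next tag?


Current: 4.10.6
Change category: 'bug fix' → patch bump
SemVer rule: patch bump → increment PATCH (MAJOR and MINOR unchanged)
New: 4.10.7

4.10.7


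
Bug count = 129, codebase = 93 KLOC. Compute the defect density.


Defect density = defects / KLOC
Defect density = 129 / 93
Defect density = 1.387 defects/KLOC

1.387 defects/KLOC


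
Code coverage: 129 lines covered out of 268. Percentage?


Coverage = covered / total * 100
Coverage = 129 / 268 * 100
Coverage = 48.13%

48.13%


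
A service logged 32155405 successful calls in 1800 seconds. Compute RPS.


Formula: throughput = requests / seconds
throughput = 32155405 / 1800
throughput = 17864.11 requests/second

17864.11 requests/second


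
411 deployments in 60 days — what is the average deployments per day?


Formula: deployments per day = releases / days
= 411 / 60
= 6.85 deploys/day
(equivalently, 47.95 deploys/week)

6.85 deploys/day


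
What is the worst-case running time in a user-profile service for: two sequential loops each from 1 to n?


Reasoning: sequential dominates: O(n) + O(n) = O(n)
Complexity: O(n)

O(n)


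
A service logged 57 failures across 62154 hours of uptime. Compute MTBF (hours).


Formula: MTBF = Total operating time / Number of failures
MTBF = 62154 / 57
MTBF = 1090.42 hours

1090.42 hours


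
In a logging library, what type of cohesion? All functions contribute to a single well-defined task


Reasoning: Best: single purpose
Type: Functional cohesion

Functional cohesion


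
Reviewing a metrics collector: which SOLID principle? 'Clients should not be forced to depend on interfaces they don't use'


This describes the Interface Segregation Principle (ISP)

Interface Segregation Principle (ISP)


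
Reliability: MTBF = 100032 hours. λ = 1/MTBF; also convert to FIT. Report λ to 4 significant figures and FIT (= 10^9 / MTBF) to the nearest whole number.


Formula: λ = 1 / MTBF; FIT = λ × 1e9 = 1e9 / MTBF
λ = 1 / 100032 ≈ 9.997e-06 failures/hour
FIT = 1e9 / 100032 ≈ 9997 failures per 1e9 hours (nearest whole number)

λ = 9.997e-06 /h, FIT = 9997


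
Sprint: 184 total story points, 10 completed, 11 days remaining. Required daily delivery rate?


Formula: Required rate = Remaining points / Days left
Remaining = 184 - 10 = 174 points
Required rate = 174 / 11 = 15.82 points/day

15.82 points/day


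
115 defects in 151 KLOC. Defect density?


Defect density = defects / KLOC
Defect density = 115 / 151
Defect density = 0.762 defects/KLOC

0.762 defects/KLOC


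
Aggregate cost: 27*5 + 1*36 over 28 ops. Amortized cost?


Formula: Amortized cost = Total cost / Operations
Total cost = (27 * 5) + (1 * 36)
Total cost = 135 + 36 = 171
Amortized = 171 / 28 = 6.1071

6.1071


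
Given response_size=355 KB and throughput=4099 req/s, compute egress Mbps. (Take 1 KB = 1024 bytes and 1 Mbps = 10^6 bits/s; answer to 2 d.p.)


Formula: Mbps = payload_bytes * RPS * 8 / 1e6
Payload per request = 355 KB = 355 * 1024 = 363520 bytes
Total bytes/sec = 363520 * 4099 = 1490068480
Total bits/sec = 1490068480 * 8 = 11920547840
Mbps = 11920547840 / 1e6 = 11920.55

11920.55 Mbps


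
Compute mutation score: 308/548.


Mutation score = killed / total * 100
Mutation score = 308 / 548 * 100
Mutation score = 56.2%

56.2%


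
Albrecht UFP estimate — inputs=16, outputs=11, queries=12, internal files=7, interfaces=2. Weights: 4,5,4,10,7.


UFP = EI*4 + EO*5 + EQ*4 + ILF*10 + EIF*7
UFP = 16*4 + 11*5 + 12*4 + 7*10 + 2*7
UFP = 64 + 55 + 48 + 70 + 14
UFP = 251

251


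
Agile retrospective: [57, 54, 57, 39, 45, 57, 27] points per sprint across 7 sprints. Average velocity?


Formula: Avg velocity = Total points / Number of sprints
Points: [57, 54, 57, 39, 45, 57, 27]
Sum = 57 + 54 + 57 + 39 + 45 + 57 + 27 = 336
Avg velocity = 336 / 7 = 48.0 points/sprint

48.0 points/sprint


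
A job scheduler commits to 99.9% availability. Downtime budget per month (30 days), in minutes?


Formula: allowed downtime = period * (100 - SLA) / 100
Period (month (30 days)) = 43200 minutes
Unavailability fraction = (100 - 99.9) / 100
Allowed downtime = 43200 * (100 - 99.9) / 100
Allowed downtime = 43.2 minutes

43.2 minutes


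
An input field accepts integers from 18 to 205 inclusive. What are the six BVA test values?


Range: [18, 205]
Boundaries: just below min, min, min+1, max-1, max, just above max
Values: [17, 18, 19, 204, 205, 206]

[17, 18, 19, 204, 205, 206]


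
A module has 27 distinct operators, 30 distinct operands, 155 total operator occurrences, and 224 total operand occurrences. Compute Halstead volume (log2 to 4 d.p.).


Formula: V = N * log2(η), where N = N1 + N2 and η = η1 + η2
η = 27 + 30 = 57
N = 155 + 224 = 379
log2(57) ≈ 5.8329
V = 379 * 5.8329 = 2210.67

2210.67


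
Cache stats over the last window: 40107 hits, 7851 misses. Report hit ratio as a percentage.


Formula: hit rate = hits / (hits + misses) * 100
hit rate = 40107 / (40107 + 7851) * 100
hit rate = 40107 / 47958 * 100
hit rate = 83.63%

83.63%


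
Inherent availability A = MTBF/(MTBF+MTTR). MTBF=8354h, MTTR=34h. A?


Availability = MTBF / (MTBF + MTTR)
Availability = 8354 / (8354 + 34)
Availability = 8354 / 8388
Availability = 99.5947%

99.5947%


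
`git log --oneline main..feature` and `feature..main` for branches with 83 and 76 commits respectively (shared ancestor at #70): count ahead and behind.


Common ancestor: commit #70
feature commits after divergence: 83 - 70 = 13
main commits after divergence: 76 - 70 = 6
feature is 13 commits ahead of main
main is 6 commits ahead of feature

feature ahead: 13, main ahead: 6


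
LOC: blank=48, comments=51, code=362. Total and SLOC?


Total LOC = blank + comment + code
Total LOC = 48 + 51 + 362 = 461
SLOC (source only) = code = 362

Total LOC: 461, SLOC: 362


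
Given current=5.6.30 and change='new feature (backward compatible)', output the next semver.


Current: 5.6.30
Change category: 'new feature (backward compatible)' → minor bump
SemVer rule: minor bump → increment MINOR, reset PATCH to 0 (MAJOR unchanged)
New: 5.7.0

5.7.0


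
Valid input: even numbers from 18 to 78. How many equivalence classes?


Constraint: even integers in [18, 78]
Class 1: x < 18 — out-of-range invalid
Class 2: x in [18,78] but odd — wrong type invalid
Class 3: x in [18,78] and even — valid
Class 4: x > 78 — out-of-range invalid
Total equivalence classes: 4

4 equivalence classes


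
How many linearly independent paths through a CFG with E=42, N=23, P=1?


Formula: V(G) = E - N + 2P
V(G) = 42 - 23 + 2*1
V(G) = 19 + 2
V(G) = 21

21


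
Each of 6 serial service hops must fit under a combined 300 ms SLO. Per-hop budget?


Formula: per_stage = total_budget / stages
per_stage = 300 / 6
per_stage = 50.0 ms

50.0 ms


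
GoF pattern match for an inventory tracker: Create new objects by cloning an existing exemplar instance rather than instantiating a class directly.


This matches the Prototype pattern

Prototype


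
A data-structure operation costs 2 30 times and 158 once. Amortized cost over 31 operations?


Formula: Amortized cost = Total cost / Operations
Total cost = (30 * 2) + (1 * 158)
Total cost = 60 + 158 = 218
Amortized = 218 / 31 = 7.0323

7.0323


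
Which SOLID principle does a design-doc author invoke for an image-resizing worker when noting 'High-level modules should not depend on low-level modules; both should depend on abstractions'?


This describes the Dependency Inversion Principle (DIP)

Dependency Inversion Principle (DIP)


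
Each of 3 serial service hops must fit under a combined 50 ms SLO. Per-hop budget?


Formula: per_stage = total_budget / stages
per_stage = 50 / 3
per_stage = 16.67 ms

16.67 ms


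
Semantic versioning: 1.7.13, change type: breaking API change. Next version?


Current: 1.7.13
Change category: 'breaking API change' → major bump
SemVer rule: major bump → increment MAJOR, reset MINOR and PATCH to 0
New: 2.0.0

2.0.0


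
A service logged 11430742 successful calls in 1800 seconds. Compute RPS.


Formula: throughput = requests / seconds
throughput = 11430742 / 1800
throughput = 6350.41 requests/second

6350.41 requests/second


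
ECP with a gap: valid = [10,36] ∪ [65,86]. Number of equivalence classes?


Valid ranges: [10,36] and [65,86]
Class 1: x < 10 — invalid
Class 2: 10 ≤ x ≤ 36 — valid
Class 3: 36 < x < 65 — invalid (gap between ranges)
Class 4: 65 ≤ x ≤ 86 — valid
Class 5: x > 86 — invalid
Total equivalence classes: 5

5 equivalence classes


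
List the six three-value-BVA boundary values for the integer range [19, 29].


Range: [19, 29]
Boundaries: just below min, min, min+1, max-1, max, just above max
Values: [18, 19, 20, 28, 29, 30]

[18, 19, 20, 28, 29, 30]


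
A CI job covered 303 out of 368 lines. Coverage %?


Coverage = covered / total * 100
Coverage = 303 / 368 * 100
Coverage = 82.34%

82.34%


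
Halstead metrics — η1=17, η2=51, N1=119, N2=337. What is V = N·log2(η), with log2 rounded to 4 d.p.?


Formula: V = N * log2(η), where N = N1 + N2 and η = η1 + η2
η = 17 + 51 = 68
N = 119 + 337 = 456
log2(68) ≈ 6.0875
V = 456 * 6.0875 = 2775.90

2775.90


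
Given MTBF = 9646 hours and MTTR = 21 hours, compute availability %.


Availability = MTBF / (MTBF + MTTR)
Availability = 9646 / (9646 + 21)
Availability = 9646 / 9667
Availability = 99.7828%

99.7828%


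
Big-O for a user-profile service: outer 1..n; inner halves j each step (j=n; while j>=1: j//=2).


Reasoning: n times log n
Complexity: O(n log n)

O(n log n)


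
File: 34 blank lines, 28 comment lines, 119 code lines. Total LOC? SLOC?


Total LOC = blank + comment + code
Total LOC = 34 + 28 + 119 = 181
SLOC (source only) = code = 119

Total LOC: 181, SLOC: 119


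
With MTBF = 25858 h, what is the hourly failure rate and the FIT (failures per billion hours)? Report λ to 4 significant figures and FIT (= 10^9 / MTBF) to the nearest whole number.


Formula: λ = 1 / MTBF; FIT = λ × 1e9 = 1e9 / MTBF
λ = 1 / 25858 ≈ 3.867e-05 failures/hour
FIT = 1e9 / 25858 ≈ 38673 failures per 1e9 hours (nearest whole number)

λ = 3.867e-05 /h, FIT = 38673


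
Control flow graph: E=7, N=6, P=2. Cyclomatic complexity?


Formula: V(G) = E - N + 2P
V(G) = 7 - 6 + 2*2
V(G) = 1 + 4
V(G) = 5

5


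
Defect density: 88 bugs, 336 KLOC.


Defect density = defects / KLOC
Defect density = 88 / 336
Defect density = 0.262 defects/KLOC

0.262 defects/KLOC


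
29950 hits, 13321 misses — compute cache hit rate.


Formula: hit rate = hits / (hits + misses) * 100
hit rate = 29950 / (29950 + 13321) * 100
hit rate = 29950 / 43271 * 100
hit rate = 69.21%

69.21%


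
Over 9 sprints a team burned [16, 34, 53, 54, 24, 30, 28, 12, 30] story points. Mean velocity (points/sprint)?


Formula: Avg velocity = Total points / Number of sprints
Points: [16, 34, 53, 54, 24, 30, 28, 12, 30]
Sum = 16 + 34 + 53 + 54 + 24 + 30 + 28 + 12 + 30 = 281
Avg velocity = 281 / 9 = 31.22 points/sprint

31.22 points/sprint


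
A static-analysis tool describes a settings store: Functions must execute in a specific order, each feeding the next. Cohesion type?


Reasoning: Output of one is input to next
Type: Sequential cohesion

Sequential cohesion


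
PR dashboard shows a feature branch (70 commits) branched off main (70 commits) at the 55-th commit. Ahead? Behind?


Common ancestor: commit #55
feature commits after divergence: 70 - 55 = 15
main commits after divergence: 70 - 55 = 15
feature is 15 commits ahead of main
main is 15 commits ahead of feature

feature ahead: 15, main ahead: 15


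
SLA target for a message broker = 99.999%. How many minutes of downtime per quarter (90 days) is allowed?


Formula: allowed downtime = period * (100 - SLA) / 100
Period (quarter (90 days)) = 129600 minutes
Unavailability fraction = (100 - 99.999) / 100
Allowed downtime = 129600 * (100 - 99.999) / 100
Allowed downtime = 1.296 minutes

1.296 minutes


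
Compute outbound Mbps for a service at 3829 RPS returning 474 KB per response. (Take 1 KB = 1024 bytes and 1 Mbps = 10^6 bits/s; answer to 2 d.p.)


Formula: Mbps = payload_bytes * RPS * 8 / 1e6
Payload per request = 474 KB = 474 * 1024 = 485376 bytes
Total bytes/sec = 485376 * 3829 = 1858504704
Total bits/sec = 1858504704 * 8 = 14868037632
Mbps = 14868037632 / 1e6 = 14868.04

14868.04 Mbps


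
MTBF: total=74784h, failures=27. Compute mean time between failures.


Formula: MTBF = Total operating time / Number of failures
MTBF = 74784 / 27
MTBF = 2769.78 hours

2769.78 hours


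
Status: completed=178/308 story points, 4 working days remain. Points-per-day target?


Formula: Required rate = Remaining points / Days left
Remaining = 308 - 178 = 130 points
Required rate = 130 / 4 = 32.5 points/day

32.5 points/day


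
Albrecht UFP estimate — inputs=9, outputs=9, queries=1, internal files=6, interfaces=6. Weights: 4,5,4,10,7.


UFP = EI*4 + EO*5 + EQ*4 + ILF*10 + EIF*7
UFP = 9*4 + 9*5 + 1*4 + 6*10 + 6*7
UFP = 36 + 45 + 4 + 60 + 42
UFP = 187

187


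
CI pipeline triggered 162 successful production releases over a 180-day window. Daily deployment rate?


Formula: deployments per day = releases / days
= 162 / 180
= 0.9 deploys/day
(equivalently, 6.3 deploys/week)

0.9 deploys/day


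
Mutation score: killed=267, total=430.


Mutation score = killed / total * 100
Mutation score = 267 / 430 * 100
Mutation score = 62.09%

62.09%


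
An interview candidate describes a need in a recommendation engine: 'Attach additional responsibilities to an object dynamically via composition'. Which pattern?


This matches the Decorator pattern

Decorator


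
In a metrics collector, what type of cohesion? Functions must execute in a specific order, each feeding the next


Reasoning: Output of one is input to next
Type: Sequential cohesion

Sequential cohesion


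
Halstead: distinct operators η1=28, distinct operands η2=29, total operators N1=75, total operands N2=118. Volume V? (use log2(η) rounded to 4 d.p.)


Formula: V = N * log2(η), where N = N1 + N2 and η = η1 + η2
η = 28 + 29 = 57
N = 75 + 118 = 193
log2(57) ≈ 5.8329
V = 193 * 5.8329 = 1125.75

1125.75


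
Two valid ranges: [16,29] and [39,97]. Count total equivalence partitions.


Valid ranges: [16,29] and [39,97]
Class 1: x < 16 — invalid
Class 2: 16 ≤ x ≤ 29 — valid
Class 3: 29 < x < 39 — invalid (gap between ranges)
Class 4: 39 ≤ x ≤ 97 — valid
Class 5: x > 97 — invalid
Total equivalence classes: 5

5 equivalence classes


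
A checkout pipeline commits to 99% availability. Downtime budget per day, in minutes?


Formula: allowed downtime = period * (100 - SLA) / 100
Period (day) = 1440 minutes
Unavailability fraction = (100 - 99.0) / 100
Allowed downtime = 1440 * (100 - 99.0) / 100
Allowed downtime = 14.4 minutes

14.4 minutes


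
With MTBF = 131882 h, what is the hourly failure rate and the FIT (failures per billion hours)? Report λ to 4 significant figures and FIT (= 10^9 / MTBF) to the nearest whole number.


Formula: λ = 1 / MTBF; FIT = λ × 1e9 = 1e9 / MTBF
λ = 1 / 131882 ≈ 7.583e-06 failures/hour
FIT = 1e9 / 131882 ≈ 7583 failures per 1e9 hours (nearest whole number)

λ = 7.583e-06 /h, FIT = 7583


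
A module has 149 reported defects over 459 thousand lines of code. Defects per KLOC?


Defect density = defects / KLOC
Defect density = 149 / 459
Defect density = 0.325 defects/KLOC

0.325 defects/KLOC


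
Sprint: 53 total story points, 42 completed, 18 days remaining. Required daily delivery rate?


Formula: Required rate = Remaining points / Days left
Remaining = 53 - 42 = 11 points
Required rate = 11 / 18 = 0.61 points/day

0.61 points/day


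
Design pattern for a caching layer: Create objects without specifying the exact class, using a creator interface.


This matches the Factory Method pattern

Factory Method


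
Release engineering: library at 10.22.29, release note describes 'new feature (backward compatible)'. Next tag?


Current: 10.22.29
Change category: 'new feature (backward compatible)' → minor bump
SemVer rule: minor bump → increment MINOR, reset PATCH to 0 (MAJOR unchanged)
New: 10.23.0

10.23.0


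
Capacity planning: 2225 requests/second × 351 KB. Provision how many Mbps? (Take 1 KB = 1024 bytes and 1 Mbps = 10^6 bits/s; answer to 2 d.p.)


Formula: Mbps = payload_bytes * RPS * 8 / 1e6
Payload per request = 351 KB = 351 * 1024 = 359424 bytes
Total bytes/sec = 359424 * 2225 = 799718400
Total bits/sec = 799718400 * 8 = 6397747200
Mbps = 6397747200 / 1e6 = 6397.75

6397.75 Mbps


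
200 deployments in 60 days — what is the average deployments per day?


Formula: deployments per day = releases / days
= 200 / 60
= 3.333 deploys/day
(equivalently, 23.33 deploys/week)

3.333 deploys/day


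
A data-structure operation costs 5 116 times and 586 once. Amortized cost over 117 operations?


Formula: Amortized cost = Total cost / Operations
Total cost = (116 * 5) + (1 * 586)
Total cost = 580 + 586 = 1166
Amortized = 1166 / 117 = 9.9658

9.9658


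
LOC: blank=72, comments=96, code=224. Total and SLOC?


Total LOC = blank + comment + code
Total LOC = 72 + 96 + 224 = 392
SLOC (source only) = code = 224

Total LOC: 392, SLOC: 224


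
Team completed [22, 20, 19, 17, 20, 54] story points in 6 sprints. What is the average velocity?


Formula: Avg velocity = Total points / Number of sprints
Points: [22, 20, 19, 17, 20, 54]
Sum = 22 + 20 + 19 + 17 + 20 + 54 = 152
Avg velocity = 152 / 6 = 25.33 points/sprint

25.33 points/sprint


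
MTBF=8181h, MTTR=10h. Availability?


Availability = MTBF / (MTBF + MTTR)
Availability = 8181 / (8181 + 10)
Availability = 8181 / 8191
Availability = 99.8779%

99.8779%


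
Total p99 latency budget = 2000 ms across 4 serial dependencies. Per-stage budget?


Formula: per_stage = total_budget / stages
per_stage = 2000 / 4
per_stage = 500.0 ms

500.0 ms


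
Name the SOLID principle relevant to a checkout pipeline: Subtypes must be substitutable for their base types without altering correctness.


This describes the Liskov Substitution Principle (LSP)

Liskov Substitution Principle (LSP)


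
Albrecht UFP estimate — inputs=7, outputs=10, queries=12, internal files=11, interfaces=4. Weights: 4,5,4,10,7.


UFP = EI*4 + EO*5 + EQ*4 + ILF*10 + EIF*7
UFP = 7*4 + 10*5 + 12*4 + 11*10 + 4*7
UFP = 28 + 50 + 48 + 110 + 28
UFP = 264

264


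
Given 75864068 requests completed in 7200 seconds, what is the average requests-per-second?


Formula: throughput = requests / seconds
throughput = 75864068 / 7200
throughput = 10536.68 requests/second

10536.68 requests/second


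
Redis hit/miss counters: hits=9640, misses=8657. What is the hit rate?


Formula: hit rate = hits / (hits + misses) * 100
hit rate = 9640 / (9640 + 8657) * 100
hit rate = 9640 / 18297 * 100
hit rate = 52.69%

52.69%


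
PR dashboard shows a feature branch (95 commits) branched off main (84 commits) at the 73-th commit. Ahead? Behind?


Common ancestor: commit #73
feature commits after divergence: 95 - 73 = 22
main commits after divergence: 84 - 73 = 11
feature is 22 commits ahead of main
main is 11 commits ahead of feature

feature ahead: 22, main ahead: 11


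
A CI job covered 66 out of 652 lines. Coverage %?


Coverage = covered / total * 100
Coverage = 66 / 652 * 100
Coverage = 10.12%

10.12%


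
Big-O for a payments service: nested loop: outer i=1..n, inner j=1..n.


Reasoning: n iterations times n iterations
Complexity: O(n^2)

O(n^2)


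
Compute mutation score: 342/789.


Mutation score = killed / total * 100
Mutation score = 342 / 789 * 100
Mutation score = 43.35%

43.35%


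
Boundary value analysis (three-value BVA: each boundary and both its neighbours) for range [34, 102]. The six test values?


Range: [34, 102]
Boundaries: just below min, min, min+1, max-1, max, just above max
Values: [33, 34, 35, 101, 102, 103]

[33, 34, 35, 101, 102, 103]


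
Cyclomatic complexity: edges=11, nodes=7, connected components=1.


Formula: V(G) = E - N + 2P
V(G) = 11 - 7 + 2*1
V(G) = 4 + 2
V(G) = 6

6


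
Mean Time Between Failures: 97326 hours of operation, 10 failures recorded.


Formula: MTBF = Total operating time / Number of failures
MTBF = 97326 / 10
MTBF = 9732.6 hours

9732.6 hours
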